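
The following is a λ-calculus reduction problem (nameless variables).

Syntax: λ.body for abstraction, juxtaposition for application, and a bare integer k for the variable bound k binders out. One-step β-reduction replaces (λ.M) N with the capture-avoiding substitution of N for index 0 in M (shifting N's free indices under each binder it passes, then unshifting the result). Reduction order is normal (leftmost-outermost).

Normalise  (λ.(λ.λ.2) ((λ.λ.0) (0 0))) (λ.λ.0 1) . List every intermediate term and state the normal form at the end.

Answer: normal form = λ.λ.λ.0 1  (in 2 steps)

Reduction:
  start: (λ.(λ.λ.2) ((λ.λ.0) (0 0))) (λ.λ.0 1)
  →1  (λ.λ.λ.λ.0 1) ((λ.λ.0) ((λ.λ.0 1) (λ.λ.0 1)))
  →2  λ.λ.λ.0 1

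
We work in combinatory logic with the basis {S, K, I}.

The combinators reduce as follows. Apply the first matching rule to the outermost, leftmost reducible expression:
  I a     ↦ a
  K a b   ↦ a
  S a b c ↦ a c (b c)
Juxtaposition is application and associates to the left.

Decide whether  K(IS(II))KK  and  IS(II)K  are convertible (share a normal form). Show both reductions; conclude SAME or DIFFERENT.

Answer: SAME — A ⇓ SIK, B ⇓ SIK

Derivation:
Term A:
  start: K(IS(II))KK
  →1  IS(II)K
  →2  S(II)K
  →3  SIK

Term B:
  start: IS(II)K
  →1  S(II)K
  →2  SIK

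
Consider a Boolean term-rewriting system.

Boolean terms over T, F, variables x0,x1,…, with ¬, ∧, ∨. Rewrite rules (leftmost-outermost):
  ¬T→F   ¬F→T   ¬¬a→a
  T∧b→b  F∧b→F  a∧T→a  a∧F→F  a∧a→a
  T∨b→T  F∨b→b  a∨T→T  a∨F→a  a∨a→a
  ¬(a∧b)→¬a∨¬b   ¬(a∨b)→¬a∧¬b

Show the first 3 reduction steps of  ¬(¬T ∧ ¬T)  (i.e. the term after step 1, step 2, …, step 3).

Answer: after 3 steps: T

Derivation:
  start: ¬(¬T ∧ ¬T)
  →1  ¬¬T ∨ ¬¬T
  →2  ¬¬T
  →3  T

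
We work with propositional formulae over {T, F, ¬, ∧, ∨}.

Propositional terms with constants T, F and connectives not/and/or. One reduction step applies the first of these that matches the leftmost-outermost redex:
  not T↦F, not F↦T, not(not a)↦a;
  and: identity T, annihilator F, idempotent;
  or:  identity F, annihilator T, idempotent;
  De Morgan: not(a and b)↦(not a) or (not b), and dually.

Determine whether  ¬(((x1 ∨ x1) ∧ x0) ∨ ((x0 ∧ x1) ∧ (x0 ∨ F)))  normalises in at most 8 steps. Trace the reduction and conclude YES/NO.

Answer: NO — after 8 steps the term is (¬x1 ∨ ¬x0) ∧ ((¬x0 ∨ ¬x1) ∨ (¬x0 ∧ T)), not yet normal

Working:
  start: ¬(((x1 ∨ x1) ∧ x0) ∨ ((x0 ∧ x1) ∧ (x0 ∨ F)))
  [1] ¬((x1 ∨ x1) ∧ x0) ∧ ¬((x0 ∧ x1) ∧ (x0 ∨ F))
  [2] (¬(x1 ∨ x1) ∨ ¬x0) ∧ ¬((x0 ∧ x1) ∧ (x0 ∨ F))
  [3] ((¬x1 ∧ ¬x1) ∨ ¬x0) ∧ ¬((x0 ∧ x1) ∧ (x0 ∨ F))
  [4] (¬x1 ∨ ¬x0) ∧ ¬((x0 ∧ x1) ∧ (x0 ∨ F))
  [5] (¬x1 ∨ ¬x0) ∧ (¬(x0 ∧ x1) ∨ ¬(x0 ∨ F))
  [6] (¬x1 ∨ ¬x0) ∧ ((¬x0 ∨ ¬x1) ∨ ¬(x0 ∨ F))
  [7] (¬x1 ∨ ¬x0) ∧ ((¬x0 ∨ ¬x1) ∨ (¬x0 ∧ ¬F))
  [8] (¬x1 ∨ ¬x0) ∧ ((¬x0 ∨ ¬x1) ∨ (¬x0 ∧ T))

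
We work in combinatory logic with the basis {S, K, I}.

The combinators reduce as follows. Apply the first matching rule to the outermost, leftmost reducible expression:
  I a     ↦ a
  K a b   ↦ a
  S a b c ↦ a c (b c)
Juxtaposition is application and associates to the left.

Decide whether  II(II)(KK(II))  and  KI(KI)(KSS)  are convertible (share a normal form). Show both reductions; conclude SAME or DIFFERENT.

Answer: DIFFERENT — A ⇓ K, B ⇓ S

Derivation:
Term A:
  start: II(II)(KK(II))
  [1] I(II)(KK(II))
  [2] II(KK(II))
  [3] I(KK(II))
  [4] KK(II)
  [5] K

Term B:
  start: KI(KI)(KSS)
  [1] I(KSS)
  [2] KSS
  [3] S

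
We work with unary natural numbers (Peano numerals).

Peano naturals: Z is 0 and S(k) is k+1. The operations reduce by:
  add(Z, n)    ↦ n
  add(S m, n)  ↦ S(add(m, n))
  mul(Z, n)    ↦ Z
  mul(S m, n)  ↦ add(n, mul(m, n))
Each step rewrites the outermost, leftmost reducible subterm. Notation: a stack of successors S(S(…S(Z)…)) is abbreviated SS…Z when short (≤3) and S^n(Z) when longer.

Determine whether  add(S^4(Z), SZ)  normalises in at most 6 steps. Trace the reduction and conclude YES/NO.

Answer: YES — reaches normal form S^5(Z) in 5 ≤ 6 steps

Working:
  start: add(S^4(Z), SZ)
  [1] S(add(SSSZ, SZ))
  [2] S(S(add(SSZ, SZ)))
  [3] S(S(S(add(SZ, SZ))))
  [4] S(S(S(S(add(Z, SZ)))))
  [5] S^5(Z)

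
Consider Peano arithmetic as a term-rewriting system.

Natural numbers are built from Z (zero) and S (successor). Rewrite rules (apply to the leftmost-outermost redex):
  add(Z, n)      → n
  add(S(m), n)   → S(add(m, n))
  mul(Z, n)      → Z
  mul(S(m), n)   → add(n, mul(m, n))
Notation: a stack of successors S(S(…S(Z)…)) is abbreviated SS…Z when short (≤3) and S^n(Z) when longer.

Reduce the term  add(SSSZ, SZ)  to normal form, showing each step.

Answer: normal form = S^4(Z)  (in 4 steps)

Working:
  start: add(SSSZ, SZ)
  →1  S(add(SSZ, SZ))
  →2  S(S(add(SZ, SZ)))
  →3  S(S(S(add(Z, SZ))))
  →4  S^4(Z)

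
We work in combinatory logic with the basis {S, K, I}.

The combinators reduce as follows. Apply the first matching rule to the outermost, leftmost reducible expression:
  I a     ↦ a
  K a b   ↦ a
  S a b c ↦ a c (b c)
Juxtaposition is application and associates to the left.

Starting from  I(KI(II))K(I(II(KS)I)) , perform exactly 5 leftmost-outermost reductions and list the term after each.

  start: I(KI(II))K(I(II(KS)I))
  →1  KI(II)K(I(II(KS)I))
  →2  IK(I(II(KS)I))
  →3  K(I(II(KS)I))
  →4  K(II(KS)I)
  →5  K(I(KS)I)

Answer: after 5 steps: K(I(KS)I)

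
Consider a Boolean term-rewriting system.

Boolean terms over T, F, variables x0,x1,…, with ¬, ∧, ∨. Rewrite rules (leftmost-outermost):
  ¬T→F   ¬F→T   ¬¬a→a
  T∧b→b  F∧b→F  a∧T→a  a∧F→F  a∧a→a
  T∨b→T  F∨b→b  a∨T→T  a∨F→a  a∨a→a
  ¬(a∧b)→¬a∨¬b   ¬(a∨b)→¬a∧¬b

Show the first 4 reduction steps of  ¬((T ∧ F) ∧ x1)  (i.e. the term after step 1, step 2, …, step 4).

  start: ¬((T ∧ F) ∧ x1)
  [1] ¬(T ∧ F) ∨ ¬x1
  [2] (¬T ∨ ¬F) ∨ ¬x1
  [3] (F ∨ ¬F) ∨ ¬x1
  [4] ¬F ∨ ¬x1

Answer: after 4 steps: ¬F ∨ ¬x1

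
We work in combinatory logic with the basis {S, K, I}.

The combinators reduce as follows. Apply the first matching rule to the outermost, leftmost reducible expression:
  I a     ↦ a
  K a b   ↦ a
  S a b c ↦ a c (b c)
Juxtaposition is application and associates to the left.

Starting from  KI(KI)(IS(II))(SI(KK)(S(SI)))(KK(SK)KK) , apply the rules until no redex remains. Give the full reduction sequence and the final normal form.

  start: KI(KI)(IS(II))(SI(KK)(S(SI)))(KK(SK)KK)
  step 1: I(IS(II))(SI(KK)(S(SI)))(KK(SK)KK)
  step 2: IS(II)(SI(KK)(S(SI)))(KK(SK)KK)
  step 3: S(II)(SI(KK)(S(SI)))(KK(SK)KK)
  step 4: II(KK(SK)KK)(SI(KK)(S(SI))(KK(SK)KK))
  step 5: I(KK(SK)KK)(SI(KK)(S(SI))(KK(SK)KK))
  step 6: KK(SK)KK(SI(KK)(S(SI))(KK(SK)KK))
  step 7: KKK(SI(KK)(S(SI))(KK(SK)KK))
  step 8: K(SI(KK)(S(SI))(KK(SK)KK))
  step 9: K(I(S(SI))(KK(S(SI)))(KK(SK)KK))
  step 10: K(S(SI)(KK(S(SI)))(KK(SK)KK))
  step 11: K(SI(KK(SK)KK)(KK(S(SI))(KK(SK)KK)))
  step 12: K(I(KK(S(SI))(KK(SK)KK))(KK(SK)KK(KK(S(SI))(KK(SK)KK))))
  step 13: K(KK(S(SI))(KK(SK)KK)(KK(SK)KK(KK(S(SI))(KK(SK)KK))))
  step 14: K(K(KK(SK)KK)(KK(SK)KK(KK(S(SI))(KK(SK)KK))))
  step 15: K(KK(SK)KK)
  step 16: K(KKK)
  step 17: KK

Answer: normal form = KK  (in 17 steps)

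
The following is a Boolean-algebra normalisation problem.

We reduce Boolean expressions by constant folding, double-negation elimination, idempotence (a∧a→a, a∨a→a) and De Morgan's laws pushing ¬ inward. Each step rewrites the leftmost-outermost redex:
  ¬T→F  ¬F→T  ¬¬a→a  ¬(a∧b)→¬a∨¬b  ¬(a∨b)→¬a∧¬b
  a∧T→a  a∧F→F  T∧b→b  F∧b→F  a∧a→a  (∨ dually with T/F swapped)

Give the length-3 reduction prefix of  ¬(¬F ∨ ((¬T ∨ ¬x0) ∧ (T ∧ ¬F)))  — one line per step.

Answer: after 3 steps: F

Working:
  start: ¬(¬F ∨ ((¬T ∨ ¬x0) ∧ (T ∧ ¬F)))
  step 1: ¬¬F ∧ ¬((¬T ∨ ¬x0) ∧ (T ∧ ¬F))
  step 2: F ∧ ¬((¬T ∨ ¬x0) ∧ (T ∧ ¬F))
  step 3: F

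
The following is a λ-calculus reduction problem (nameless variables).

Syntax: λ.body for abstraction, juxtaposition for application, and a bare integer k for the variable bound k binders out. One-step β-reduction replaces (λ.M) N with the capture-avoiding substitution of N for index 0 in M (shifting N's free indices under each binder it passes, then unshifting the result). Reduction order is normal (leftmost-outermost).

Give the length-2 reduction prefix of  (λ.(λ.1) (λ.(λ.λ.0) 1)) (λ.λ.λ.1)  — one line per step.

Answer: after 2 steps: λ.λ.λ.1

Working:
  start: (λ.(λ.1) (λ.(λ.λ.0) 1)) (λ.λ.λ.1)
  [1] (λ.λ.λ.λ.1) (λ.(λ.λ.0) (λ.λ.λ.1))
  [2] λ.λ.λ.1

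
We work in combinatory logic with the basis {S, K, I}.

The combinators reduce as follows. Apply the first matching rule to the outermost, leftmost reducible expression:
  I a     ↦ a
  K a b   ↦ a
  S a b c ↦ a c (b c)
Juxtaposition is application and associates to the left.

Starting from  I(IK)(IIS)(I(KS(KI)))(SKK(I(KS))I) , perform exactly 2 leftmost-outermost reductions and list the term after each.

  start: I(IK)(IIS)(I(KS(KI)))(SKK(I(KS))I)
  →1  IK(IIS)(I(KS(KI)))(SKK(I(KS))I)
  →2  K(IIS)(I(KS(KI)))(SKK(I(KS))I)

Answer: after 2 steps: K(IIS)(I(KS(KI)))(SKK(I(KS))I)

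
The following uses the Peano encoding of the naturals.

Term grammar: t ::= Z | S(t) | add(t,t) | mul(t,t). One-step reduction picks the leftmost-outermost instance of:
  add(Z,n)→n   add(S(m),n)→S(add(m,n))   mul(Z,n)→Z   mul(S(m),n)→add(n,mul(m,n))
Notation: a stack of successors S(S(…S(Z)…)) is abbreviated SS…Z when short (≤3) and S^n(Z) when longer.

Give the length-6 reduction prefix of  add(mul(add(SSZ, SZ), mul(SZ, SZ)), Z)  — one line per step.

  start: add(mul(add(SSZ, SZ), mul(SZ, SZ)), Z)
  [1] add(mul(S(add(SZ, SZ)), mul(SZ, SZ)), Z)
  [2] add(add(mul(SZ, SZ), mul(add(SZ, SZ), mul(SZ, SZ))), Z)
  [3] add(add(add(SZ, mul(Z, SZ)), mul(add(SZ, SZ), mul(SZ, SZ))), Z)
  [4] add(add(S(add(Z, mul(Z, SZ))), mul(add(SZ, SZ), mul(SZ, SZ))), Z)
  [5] add(S(add(add(Z, mul(Z, SZ)), mul(add(SZ, SZ), mul(SZ, SZ)))), Z)
  [6] S(add(add(add(Z, mul(Z, SZ)), mul(add(SZ, SZ), mul(SZ, SZ))), Z))

Answer: after 6 steps: S(add(add(add(Z, mul(Z, SZ)), mul(add(SZ, SZ), mul(SZ, SZ))), Z))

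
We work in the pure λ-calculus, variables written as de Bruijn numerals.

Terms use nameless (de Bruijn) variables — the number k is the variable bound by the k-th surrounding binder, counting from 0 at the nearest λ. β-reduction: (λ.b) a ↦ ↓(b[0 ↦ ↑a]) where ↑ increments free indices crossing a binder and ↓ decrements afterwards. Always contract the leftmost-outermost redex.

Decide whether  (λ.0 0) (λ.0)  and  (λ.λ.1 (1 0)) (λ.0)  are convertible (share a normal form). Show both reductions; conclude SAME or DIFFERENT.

Term A:
  start: (λ.0 0) (λ.0)
  [1] (λ.0) (λ.0)
  [2] λ.0

Term B:
  start: (λ.λ.1 (1 0)) (λ.0)
  [1] λ.(λ.0) ((λ.0) 0)
  [2] λ.(λ.0) 0
  [3] λ.0

Answer: SAME — A ⇓ λ.0, B ⇓ λ.0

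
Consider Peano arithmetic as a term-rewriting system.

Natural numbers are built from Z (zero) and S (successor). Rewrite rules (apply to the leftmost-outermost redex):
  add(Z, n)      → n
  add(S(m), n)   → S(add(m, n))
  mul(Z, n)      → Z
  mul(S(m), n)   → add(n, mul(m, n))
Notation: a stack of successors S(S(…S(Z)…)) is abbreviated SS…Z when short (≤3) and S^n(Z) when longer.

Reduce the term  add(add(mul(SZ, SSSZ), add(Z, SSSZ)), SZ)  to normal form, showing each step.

  start: add(add(mul(SZ, SSSZ), add(Z, SSSZ)), SZ)
  step 1: add(add(add(SSSZ, mul(Z, SSSZ)), add(Z, SSSZ)), SZ)
  step 2: add(add(S(add(SSZ, mul(Z, SSSZ))), add(Z, SSSZ)), SZ)
  step 3: add(S(add(add(SSZ, mul(Z, SSSZ)), add(Z, SSSZ))), SZ)
  step 4: S(add(add(add(SSZ, mul(Z, SSSZ)), add(Z, SSSZ)), SZ))
  step 5: S(add(add(S(add(SZ, mul(Z, SSSZ))), add(Z, SSSZ)), SZ))
  step 6: S(add(S(add(add(SZ, mul(Z, SSSZ)), add(Z, SSSZ))), SZ))
  step 7: S(S(add(add(add(SZ, mul(Z, SSSZ)), add(Z, SSSZ)), SZ)))
  step 8: S(S(add(add(S(add(Z, mul(Z, SSSZ))), add(Z, SSSZ)), SZ)))
  step 9: S(S(add(S(add(add(Z, mul(Z, SSSZ)), add(Z, SSSZ))), SZ)))
  step 10: S(S(S(add(add(add(Z, mul(Z, SSSZ)), add(Z, SSSZ)), SZ))))
  step 11: S(S(S(add(add(mul(Z, SSSZ), add(Z, SSSZ)), SZ))))
  step 12: S(S(S(add(add(Z, add(Z, SSSZ)), SZ))))
  step 13: S(S(S(add(add(Z, SSSZ), SZ))))
  step 14: S(S(S(add(SSSZ, SZ))))
  step 15: S(S(S(S(add(SSZ, SZ)))))
  step 16: S(S(S(S(S(add(SZ, SZ))))))
  step 17: S(S(S(S(S(S(add(Z, SZ)))))))
  step 18: S^7(Z)

Answer: normal form = S^7(Z)  (in 18 steps)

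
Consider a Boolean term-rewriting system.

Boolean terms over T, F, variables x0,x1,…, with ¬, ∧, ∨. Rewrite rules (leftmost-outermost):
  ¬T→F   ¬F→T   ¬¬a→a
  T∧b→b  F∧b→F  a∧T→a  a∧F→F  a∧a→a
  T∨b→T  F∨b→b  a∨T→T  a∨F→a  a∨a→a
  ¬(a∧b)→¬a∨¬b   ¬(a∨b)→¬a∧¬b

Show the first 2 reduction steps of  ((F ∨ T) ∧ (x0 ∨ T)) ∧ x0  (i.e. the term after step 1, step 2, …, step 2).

Answer: after 2 steps: (x0 ∨ T) ∧ x0

Reduction:
  start: ((F ∨ T) ∧ (x0 ∨ T)) ∧ x0
  step 1: (T ∧ (x0 ∨ T)) ∧ x0
  step 2: (x0 ∨ T) ∧ x0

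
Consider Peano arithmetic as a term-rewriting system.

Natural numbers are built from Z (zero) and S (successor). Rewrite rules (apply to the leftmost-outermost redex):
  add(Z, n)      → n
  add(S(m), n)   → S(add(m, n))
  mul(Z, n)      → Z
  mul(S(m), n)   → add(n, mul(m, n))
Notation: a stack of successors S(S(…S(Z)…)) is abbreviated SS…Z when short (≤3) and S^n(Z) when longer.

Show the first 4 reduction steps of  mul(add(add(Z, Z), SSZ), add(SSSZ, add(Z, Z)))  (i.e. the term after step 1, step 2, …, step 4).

Answer: after 4 steps: add(S(add(SSZ, add(Z, Z))), mul(SZ, add(SSSZ, add(Z, Z))))

Derivation:
  start: mul(add(add(Z, Z), SSZ), add(SSSZ, add(Z, Z)))
  →1  mul(add(Z, SSZ), add(SSSZ, add(Z, Z)))
  →2  mul(SSZ, add(SSSZ, add(Z, Z)))
  →3  add(add(SSSZ, add(Z, Z)), mul(SZ, add(SSSZ, add(Z, Z))))
  →4  add(S(add(SSZ, add(Z, Z))), mul(SZ, add(SSSZ, add(Z, Z))))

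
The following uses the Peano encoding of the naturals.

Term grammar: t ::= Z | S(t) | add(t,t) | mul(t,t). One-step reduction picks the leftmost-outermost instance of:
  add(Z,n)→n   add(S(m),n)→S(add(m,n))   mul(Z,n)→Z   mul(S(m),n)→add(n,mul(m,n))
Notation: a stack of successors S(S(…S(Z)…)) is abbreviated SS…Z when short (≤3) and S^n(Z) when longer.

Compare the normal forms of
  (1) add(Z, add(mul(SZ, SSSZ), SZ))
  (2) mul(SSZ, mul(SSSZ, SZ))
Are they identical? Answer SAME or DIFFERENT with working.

Term A:
  start: add(Z, add(mul(SZ, SSSZ), SZ))
  [1] add(mul(SZ, SSSZ), SZ)
  [2] add(add(SSSZ, mul(Z, SSSZ)), SZ)
  [3] add(S(add(SSZ, mul(Z, SSSZ))), SZ)
  [4] S(add(add(SSZ, mul(Z, SSSZ)), SZ))
  [5] S(add(S(add(SZ, mul(Z, SSSZ))), SZ))
  [6] S(S(add(add(SZ, mul(Z, SSSZ)), SZ)))
  [7] S(S(add(S(add(Z, mul(Z, SSSZ))), SZ)))
  [8] S(S(S(add(add(Z, mul(Z, SSSZ)), SZ))))
  [9] S(S(S(add(mul(Z, SSSZ), SZ))))
  [10] S(S(S(add(Z, SZ))))
  [11] S^4(Z)

Term B:
  start: mul(SSZ, mul(SSSZ, SZ))
  [1] add(mul(SSSZ, SZ), mul(SZ, mul(SSSZ, SZ)))
  [2] add(add(SZ, mul(SSZ, SZ)), mul(SZ, mul(SSSZ, SZ)))
  [3] add(S(add(Z, mul(SSZ, SZ))), mul(SZ, mul(SSSZ, SZ)))
  [4] S(add(add(Z, mul(SSZ, SZ)), mul(SZ, mul(SSSZ, SZ))))
  [5] S(add(mul(SSZ, SZ), mul(SZ, mul(SSSZ, SZ))))
  [6] S(add(add(SZ, mul(SZ, SZ)), mul(SZ, mul(SSSZ, SZ))))
  [7] S(add(S(add(Z, mul(SZ, SZ))), mul(SZ, mul(SSSZ, SZ))))
  [8] S(S(add(add(Z, mul(SZ, SZ)), mul(SZ, mul(SSSZ, SZ)))))
  [9] S(S(add(mul(SZ, SZ), mul(SZ, mul(SSSZ, SZ)))))
  [10] S(S(add(add(SZ, mul(Z, SZ)), mul(SZ, mul(SSSZ, SZ)))))
  [11] S(S(add(S(add(Z, mul(Z, SZ))), mul(SZ, mul(SSSZ, SZ)))))
  [12] S(S(S(add(add(Z, mul(Z, SZ)), mul(SZ, mul(SSSZ, SZ))))))
  [13] S(S(S(add(mul(Z, SZ), mul(SZ, mul(SSSZ, SZ))))))
  [14] S(S(S(add(Z, mul(SZ, mul(SSSZ, SZ))))))
  [15] S(S(S(mul(SZ, mul(SSSZ, SZ)))))
  [16] S(S(S(add(mul(SSSZ, SZ), mul(Z, mul(SSSZ, SZ))))))
  [17] S(S(S(add(add(SZ, mul(SSZ, SZ)), mul(Z, mul(SSSZ, SZ))))))
  [18] S(S(S(add(S(add(Z, mul(SSZ, SZ))), mul(Z, mul(SSSZ, SZ))))))
  [19] S(S(S(S(add(add(Z, mul(SSZ, SZ)), mul(Z, mul(SSSZ, SZ)))))))
  [20] S(S(S(S(add(mul(SSZ, SZ), mul(Z, mul(SSSZ, SZ)))))))
  [21] S(S(S(S(add(add(SZ, mul(SZ, SZ)), mul(Z, mul(SSSZ, SZ)))))))
  [22] S(S(S(S(add(S(add(Z, mul(SZ, SZ))), mul(Z, mul(SSSZ, SZ)))))))
  [23] S(S(S(S(S(add(add(Z, mul(SZ, SZ)), mul(Z, mul(SSSZ, SZ))))))))
  [24] S(S(S(S(S(add(mul(SZ, SZ), mul(Z, mul(SSSZ, SZ))))))))
  [25] S(S(S(S(S(add(add(SZ, mul(Z, SZ)), mul(Z, mul(SSSZ, SZ))))))))
  [26] S(S(S(S(S(add(S(add(Z, mul(Z, SZ))), mul(Z, mul(SSSZ, SZ))))))))
  [27] S(S(S(S(S(S(add(add(Z, mul(Z, SZ)), mul(Z, mul(SSSZ, SZ)))))))))
  [28] S(S(S(S(S(S(add(mul(Z, SZ), mul(Z, mul(SSSZ, SZ)))))))))
  [29] S(S(S(S(S(S(add(Z, mul(Z, mul(SSSZ, SZ)))))))))
  [30] S(S(S(S(S(S(mul(Z, mul(SSSZ, SZ))))))))
  [31] S^6(Z)

Answer: DIFFERENT — A ⇓ S^4(Z), B ⇓ S^6(Z)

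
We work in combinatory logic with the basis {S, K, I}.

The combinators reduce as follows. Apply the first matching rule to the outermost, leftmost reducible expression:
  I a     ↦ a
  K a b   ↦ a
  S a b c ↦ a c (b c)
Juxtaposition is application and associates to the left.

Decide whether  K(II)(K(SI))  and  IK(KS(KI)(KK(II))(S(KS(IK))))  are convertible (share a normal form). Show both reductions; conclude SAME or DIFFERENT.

Term A:
  start: K(II)(K(SI))
  →1  II
  →2  I

Term B:
  start: IK(KS(KI)(KK(II))(S(KS(IK))))
  →1  K(KS(KI)(KK(II))(S(KS(IK))))
  →2  K(S(KK(II))(S(KS(IK))))
  →3  K(SK(S(KS(IK))))
  →4  K(SK(SS))

Answer: DIFFERENT — A ⇓ I, B ⇓ K(SK(SS))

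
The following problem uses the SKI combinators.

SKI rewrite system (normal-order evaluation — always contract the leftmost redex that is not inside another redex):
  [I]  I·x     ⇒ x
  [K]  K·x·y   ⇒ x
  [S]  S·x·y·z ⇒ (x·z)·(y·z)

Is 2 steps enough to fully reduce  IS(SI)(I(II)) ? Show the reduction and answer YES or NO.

  start: IS(SI)(I(II))
  step 1: S(SI)(I(II))
  step 2: S(SI)(II)

Answer: NO — after 2 steps the term is S(SI)(II), not yet normal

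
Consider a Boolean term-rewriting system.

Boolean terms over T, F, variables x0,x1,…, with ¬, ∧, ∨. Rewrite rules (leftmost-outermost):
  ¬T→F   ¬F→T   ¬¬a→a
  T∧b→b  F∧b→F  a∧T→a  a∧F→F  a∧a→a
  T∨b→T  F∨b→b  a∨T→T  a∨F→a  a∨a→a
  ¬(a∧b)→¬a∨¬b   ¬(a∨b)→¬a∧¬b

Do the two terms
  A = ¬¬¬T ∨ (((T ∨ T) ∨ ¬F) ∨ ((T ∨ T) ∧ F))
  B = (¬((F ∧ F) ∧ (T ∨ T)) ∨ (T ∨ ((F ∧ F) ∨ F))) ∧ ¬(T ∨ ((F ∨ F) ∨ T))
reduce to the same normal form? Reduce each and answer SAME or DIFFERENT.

Answer: DIFFERENT — A ⇓ T, B ⇓ F

Working:
Term A:
  start: ¬¬¬T ∨ (((T ∨ T) ∨ ¬F) ∨ ((T ∨ T) ∧ F))
  step 1: ¬T ∨ (((T ∨ T) ∨ ¬F) ∨ ((T ∨ T) ∧ F))
  step 2: F ∨ (((T ∨ T) ∨ ¬F) ∨ ((T ∨ T) ∧ F))
  step 3: ((T ∨ T) ∨ ¬F) ∨ ((T ∨ T) ∧ F)
  step 4: (T ∨ ¬F) ∨ ((T ∨ T) ∧ F)
  step 5: T ∨ ((T ∨ T) ∧ F)
  step 6: T

Term B:
  start: (¬((F ∧ F) ∧ (T ∨ T)) ∨ (T ∨ ((F ∧ F) ∨ F))) ∧ ¬(T ∨ ((F ∨ F) ∨ T))
  step 1: ((¬(F ∧ F) ∨ ¬(T ∨ T)) ∨ (T ∨ ((F ∧ F) ∨ F))) ∧ ¬(T ∨ ((F ∨ F) ∨ T))
  step 2: (((¬F ∨ ¬F) ∨ ¬(T ∨ T)) ∨ (T ∨ ((F ∧ F) ∨ F))) ∧ ¬(T ∨ ((F ∨ F) ∨ T))
  step 3: ((¬F ∨ ¬(T ∨ T)) ∨ (T ∨ ((F ∧ F) ∨ F))) ∧ ¬(T ∨ ((F ∨ F) ∨ T))
  step 4: ((T ∨ ¬(T ∨ T)) ∨ (T ∨ ((F ∧ F) ∨ F))) ∧ ¬(T ∨ ((F ∨ F) ∨ T))
  step 5: (T ∨ (T ∨ ((F ∧ F) ∨ F))) ∧ ¬(T ∨ ((F ∨ F) ∨ T))
  step 6: T ∧ ¬(T ∨ ((F ∨ F) ∨ T))
  step 7: ¬(T ∨ ((F ∨ F) ∨ T))
  step 8: ¬T ∧ ¬((F ∨ F) ∨ T)
  step 9: F ∧ ¬((F ∨ F) ∨ T)
  step 10: F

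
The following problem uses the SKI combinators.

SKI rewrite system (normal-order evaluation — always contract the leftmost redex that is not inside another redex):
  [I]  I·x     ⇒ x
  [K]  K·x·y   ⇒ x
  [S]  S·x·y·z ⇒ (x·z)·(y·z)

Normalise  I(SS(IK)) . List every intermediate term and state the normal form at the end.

  start: I(SS(IK))
  step 1: SS(IK)
  step 2: SSK

Answer: normal form = SSK  (in 2 steps)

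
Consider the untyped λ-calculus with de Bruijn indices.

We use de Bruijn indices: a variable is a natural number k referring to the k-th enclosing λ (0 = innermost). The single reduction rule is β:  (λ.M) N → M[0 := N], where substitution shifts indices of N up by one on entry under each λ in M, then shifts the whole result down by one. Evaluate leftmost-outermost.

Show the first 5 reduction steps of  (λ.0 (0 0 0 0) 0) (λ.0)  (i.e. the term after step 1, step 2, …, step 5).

Answer: after 5 steps: (λ.0) (λ.0)

Working:
  start: (λ.0 (0 0 0 0) 0) (λ.0)
  →1  (λ.0) ((λ.0) (λ.0) (λ.0) (λ.0)) (λ.0)
  →2  (λ.0) (λ.0) (λ.0) (λ.0) (λ.0)
  →3  (λ.0) (λ.0) (λ.0) (λ.0)
  →4  (λ.0) (λ.0) (λ.0)
  →5  (λ.0) (λ.0)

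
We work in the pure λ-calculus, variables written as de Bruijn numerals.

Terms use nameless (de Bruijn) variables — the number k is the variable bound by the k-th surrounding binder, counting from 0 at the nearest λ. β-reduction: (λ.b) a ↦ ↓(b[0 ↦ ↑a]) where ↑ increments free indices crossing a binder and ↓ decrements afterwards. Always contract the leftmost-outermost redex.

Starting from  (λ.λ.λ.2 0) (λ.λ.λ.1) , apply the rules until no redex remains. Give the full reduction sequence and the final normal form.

  start: (λ.λ.λ.2 0) (λ.λ.λ.1)
  step 1: λ.λ.(λ.λ.λ.1) 0
  step 2: λ.λ.λ.λ.1

Answer: normal form = λ.λ.λ.λ.1  (in 2 steps)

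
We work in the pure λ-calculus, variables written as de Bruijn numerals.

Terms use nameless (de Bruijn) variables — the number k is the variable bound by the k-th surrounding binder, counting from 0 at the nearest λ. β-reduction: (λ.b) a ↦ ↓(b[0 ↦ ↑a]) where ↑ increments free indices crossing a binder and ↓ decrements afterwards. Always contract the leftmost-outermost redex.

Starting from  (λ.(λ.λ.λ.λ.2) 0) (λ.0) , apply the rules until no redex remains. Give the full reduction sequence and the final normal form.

Answer: normal form = λ.λ.λ.2  (in 2 steps)

Working:
  start: (λ.(λ.λ.λ.λ.2) 0) (λ.0)
  step 1: (λ.λ.λ.λ.2) (λ.0)
  step 2: λ.λ.λ.2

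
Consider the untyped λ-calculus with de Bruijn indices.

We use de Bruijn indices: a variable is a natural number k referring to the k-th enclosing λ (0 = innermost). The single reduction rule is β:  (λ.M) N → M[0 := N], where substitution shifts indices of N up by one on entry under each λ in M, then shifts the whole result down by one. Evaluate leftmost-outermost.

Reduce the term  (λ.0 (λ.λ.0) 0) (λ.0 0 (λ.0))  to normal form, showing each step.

Answer: normal form = λ.0 0 (λ.0)  (in 5 steps)

Reduction:
  start: (λ.0 (λ.λ.0) 0) (λ.0 0 (λ.0))
  step 1: (λ.0 0 (λ.0)) (λ.λ.0) (λ.0 0 (λ.0))
  step 2: (λ.λ.0) (λ.λ.0) (λ.0) (λ.0 0 (λ.0))
  step 3: (λ.0) (λ.0) (λ.0 0 (λ.0))
  step 4: (λ.0) (λ.0 0 (λ.0))
  step 5: λ.0 0 (λ.0)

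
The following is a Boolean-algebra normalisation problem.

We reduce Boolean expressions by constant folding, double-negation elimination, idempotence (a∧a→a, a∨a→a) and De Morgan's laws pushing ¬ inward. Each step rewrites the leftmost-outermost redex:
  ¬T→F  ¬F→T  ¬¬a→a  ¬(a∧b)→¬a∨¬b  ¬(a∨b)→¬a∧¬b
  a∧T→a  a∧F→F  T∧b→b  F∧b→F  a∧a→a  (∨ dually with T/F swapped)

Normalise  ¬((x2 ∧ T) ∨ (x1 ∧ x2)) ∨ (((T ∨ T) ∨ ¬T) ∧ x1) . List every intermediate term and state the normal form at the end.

Answer: normal form = (¬x2 ∧ (¬x1 ∨ ¬x2)) ∨ x1  (in 8 steps)

Reduction:
  start: ¬((x2 ∧ T) ∨ (x1 ∧ x2)) ∨ (((T ∨ T) ∨ ¬T) ∧ x1)
  step 1: (¬(x2 ∧ T) ∧ ¬(x1 ∧ x2)) ∨ (((T ∨ T) ∨ ¬T) ∧ x1)
  step 2: ((¬x2 ∨ ¬T) ∧ ¬(x1 ∧ x2)) ∨ (((T ∨ T) ∨ ¬T) ∧ x1)
  step 3: ((¬x2 ∨ F) ∧ ¬(x1 ∧ x2)) ∨ (((T ∨ T) ∨ ¬T) ∧ x1)
  step 4: (¬x2 ∧ ¬(x1 ∧ x2)) ∨ (((T ∨ T) ∨ ¬T) ∧ x1)
  step 5: (¬x2 ∧ (¬x1 ∨ ¬x2)) ∨ (((T ∨ T) ∨ ¬T) ∧ x1)
  step 6: (¬x2 ∧ (¬x1 ∨ ¬x2)) ∨ ((T ∨ ¬T) ∧ x1)
  step 7: (¬x2 ∧ (¬x1 ∨ ¬x2)) ∨ (T ∧ x1)
  step 8: (¬x2 ∧ (¬x1 ∨ ¬x2)) ∨ x1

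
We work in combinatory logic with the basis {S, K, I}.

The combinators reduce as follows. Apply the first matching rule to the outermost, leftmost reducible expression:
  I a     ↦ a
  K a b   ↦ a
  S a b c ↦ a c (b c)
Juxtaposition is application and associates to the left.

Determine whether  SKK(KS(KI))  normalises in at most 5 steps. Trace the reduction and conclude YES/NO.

  start: SKK(KS(KI))
  [1] K(KS(KI))(K(KS(KI)))
  [2] KS(KI)
  [3] S

Answer: YES — reaches normal form S in 3 ≤ 5 steps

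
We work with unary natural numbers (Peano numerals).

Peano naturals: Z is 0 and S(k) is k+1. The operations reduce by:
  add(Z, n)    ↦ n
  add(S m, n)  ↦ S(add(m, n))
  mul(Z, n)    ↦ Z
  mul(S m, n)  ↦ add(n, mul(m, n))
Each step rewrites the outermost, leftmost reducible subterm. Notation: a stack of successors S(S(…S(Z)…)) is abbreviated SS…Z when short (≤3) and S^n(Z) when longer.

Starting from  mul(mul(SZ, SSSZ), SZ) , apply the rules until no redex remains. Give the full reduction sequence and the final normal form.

Answer: normal form = SSSZ  (in 16 steps)

Working:
  start: mul(mul(SZ, SSSZ), SZ)
  step 1: mul(add(SSSZ, mul(Z, SSSZ)), SZ)
  step 2: mul(S(add(SSZ, mul(Z, SSSZ))), SZ)
  step 3: add(SZ, mul(add(SSZ, mul(Z, SSSZ)), SZ))
  step 4: S(add(Z, mul(add(SSZ, mul(Z, SSSZ)), SZ)))
  step 5: S(mul(add(SSZ, mul(Z, SSSZ)), SZ))
  step 6: S(mul(S(add(SZ, mul(Z, SSSZ))), SZ))
  step 7: S(add(SZ, mul(add(SZ, mul(Z, SSSZ)), SZ)))
  step 8: S(S(add(Z, mul(add(SZ, mul(Z, SSSZ)), SZ))))
  step 9: S(S(mul(add(SZ, mul(Z, SSSZ)), SZ)))
  step 10: S(S(mul(S(add(Z, mul(Z, SSSZ))), SZ)))
  step 11: S(S(add(SZ, mul(add(Z, mul(Z, SSSZ)), SZ))))
  step 12: S(S(S(add(Z, mul(add(Z, mul(Z, SSSZ)), SZ)))))
  step 13: S(S(S(mul(add(Z, mul(Z, SSSZ)), SZ))))
  step 14: S(S(S(mul(mul(Z, SSSZ), SZ))))
  step 15: S(S(S(mul(Z, SZ))))
  step 16: SSSZ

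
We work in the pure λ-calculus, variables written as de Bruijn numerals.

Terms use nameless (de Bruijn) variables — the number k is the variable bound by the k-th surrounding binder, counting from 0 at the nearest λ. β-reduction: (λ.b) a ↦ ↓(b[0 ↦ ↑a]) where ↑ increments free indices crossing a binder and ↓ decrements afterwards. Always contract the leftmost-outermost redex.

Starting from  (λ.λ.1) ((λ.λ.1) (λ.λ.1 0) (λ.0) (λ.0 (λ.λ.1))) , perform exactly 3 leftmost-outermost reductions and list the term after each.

  start: (λ.λ.1) ((λ.λ.1) (λ.λ.1 0) (λ.0) (λ.0 (λ.λ.1)))
  [1] λ.(λ.λ.1) (λ.λ.1 0) (λ.0) (λ.0 (λ.λ.1))
  [2] λ.(λ.λ.λ.1 0) (λ.0) (λ.0 (λ.λ.1))
  [3] λ.(λ.λ.1 0) (λ.0 (λ.λ.1))

Answer: after 3 steps: λ.(λ.λ.1 0) (λ.0 (λ.λ.1))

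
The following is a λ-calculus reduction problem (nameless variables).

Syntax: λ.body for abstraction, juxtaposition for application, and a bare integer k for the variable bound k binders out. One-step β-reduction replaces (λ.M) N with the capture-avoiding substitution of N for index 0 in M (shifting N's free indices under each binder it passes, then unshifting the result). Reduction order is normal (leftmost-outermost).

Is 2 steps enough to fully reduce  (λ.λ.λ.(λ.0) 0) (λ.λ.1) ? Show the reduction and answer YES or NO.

Answer: YES — reaches normal form λ.λ.0 in 2 ≤ 2 steps

Reduction:
  start: (λ.λ.λ.(λ.0) 0) (λ.λ.1)
  step 1: λ.λ.(λ.0) 0
  step 2: λ.λ.0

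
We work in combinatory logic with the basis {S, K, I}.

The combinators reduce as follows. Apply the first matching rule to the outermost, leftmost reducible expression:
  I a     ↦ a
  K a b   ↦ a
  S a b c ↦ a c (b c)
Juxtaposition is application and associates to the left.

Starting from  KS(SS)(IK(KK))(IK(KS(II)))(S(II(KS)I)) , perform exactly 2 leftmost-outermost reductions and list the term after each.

  start: KS(SS)(IK(KK))(IK(KS(II)))(S(II(KS)I))
  [1] S(IK(KK))(IK(KS(II)))(S(II(KS)I))
  [2] IK(KK)(S(II(KS)I))(IK(KS(II))(S(II(KS)I)))

Answer: after 2 steps: IK(KK)(S(II(KS)I))(IK(KS(II))(S(II(KS)I)))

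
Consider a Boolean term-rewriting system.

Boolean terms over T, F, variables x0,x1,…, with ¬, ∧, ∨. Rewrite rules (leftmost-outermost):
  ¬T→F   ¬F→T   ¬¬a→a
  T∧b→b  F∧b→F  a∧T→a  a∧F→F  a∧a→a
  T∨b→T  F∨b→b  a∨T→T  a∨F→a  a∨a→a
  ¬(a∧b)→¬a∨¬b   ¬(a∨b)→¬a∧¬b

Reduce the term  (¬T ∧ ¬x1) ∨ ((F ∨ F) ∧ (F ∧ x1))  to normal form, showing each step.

  start: (¬T ∧ ¬x1) ∨ ((F ∨ F) ∧ (F ∧ x1))
  →1  (F ∧ ¬x1) ∨ ((F ∨ F) ∧ (F ∧ x1))
  →2  F ∨ ((F ∨ F) ∧ (F ∧ x1))
  →3  (F ∨ F) ∧ (F ∧ x1)
  →4  F ∧ (F ∧ x1)
  →5  F

Answer: normal form = F  (in 5 steps)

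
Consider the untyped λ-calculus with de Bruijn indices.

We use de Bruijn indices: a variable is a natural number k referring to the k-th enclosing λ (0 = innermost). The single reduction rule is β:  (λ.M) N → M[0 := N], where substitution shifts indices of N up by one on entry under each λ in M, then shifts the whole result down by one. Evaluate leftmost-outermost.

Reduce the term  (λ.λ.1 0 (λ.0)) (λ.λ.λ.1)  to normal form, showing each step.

Answer: normal form = λ.λ.λ.0  (in 3 steps)

Reduction:
  start: (λ.λ.1 0 (λ.0)) (λ.λ.λ.1)
  step 1: λ.(λ.λ.λ.1) 0 (λ.0)
  step 2: λ.(λ.λ.1) (λ.0)
  step 3: λ.λ.λ.0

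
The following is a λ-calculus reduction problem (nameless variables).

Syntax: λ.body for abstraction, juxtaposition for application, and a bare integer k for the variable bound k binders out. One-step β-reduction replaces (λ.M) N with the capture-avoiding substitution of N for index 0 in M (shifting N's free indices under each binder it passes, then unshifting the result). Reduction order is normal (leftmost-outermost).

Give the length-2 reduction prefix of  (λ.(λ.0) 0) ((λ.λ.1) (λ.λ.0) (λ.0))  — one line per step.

Answer: after 2 steps: (λ.λ.1) (λ.λ.0) (λ.0)

Derivation:
  start: (λ.(λ.0) 0) ((λ.λ.1) (λ.λ.0) (λ.0))
  step 1: (λ.0) ((λ.λ.1) (λ.λ.0) (λ.0))
  step 2: (λ.λ.1) (λ.λ.0) (λ.0)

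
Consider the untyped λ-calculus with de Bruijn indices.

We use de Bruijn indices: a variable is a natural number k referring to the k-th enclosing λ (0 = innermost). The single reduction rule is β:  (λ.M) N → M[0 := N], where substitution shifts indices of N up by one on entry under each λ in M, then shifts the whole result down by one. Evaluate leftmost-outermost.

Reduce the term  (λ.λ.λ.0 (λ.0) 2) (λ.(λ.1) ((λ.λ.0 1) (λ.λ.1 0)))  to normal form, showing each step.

Answer: normal form = λ.λ.0 (λ.0) (λ.0)  (in 2 steps)

Working:
  start: (λ.λ.λ.0 (λ.0) 2) (λ.(λ.1) ((λ.λ.0 1) (λ.λ.1 0)))
  step 1: λ.λ.0 (λ.0) (λ.(λ.1) ((λ.λ.0 1) (λ.λ.1 0)))
  step 2: λ.λ.0 (λ.0) (λ.0)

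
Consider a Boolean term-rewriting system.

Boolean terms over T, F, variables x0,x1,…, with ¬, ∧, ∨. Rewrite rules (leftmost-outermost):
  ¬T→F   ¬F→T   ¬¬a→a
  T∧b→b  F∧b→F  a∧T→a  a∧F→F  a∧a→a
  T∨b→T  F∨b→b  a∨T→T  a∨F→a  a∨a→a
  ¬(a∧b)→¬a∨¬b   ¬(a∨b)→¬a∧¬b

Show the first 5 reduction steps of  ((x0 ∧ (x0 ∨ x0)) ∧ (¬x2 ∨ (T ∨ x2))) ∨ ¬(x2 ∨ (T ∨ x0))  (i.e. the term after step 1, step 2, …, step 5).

  start: ((x0 ∧ (x0 ∨ x0)) ∧ (¬x2 ∨ (T ∨ x2))) ∨ ¬(x2 ∨ (T ∨ x0))
  step 1: ((x0 ∧ x0) ∧ (¬x2 ∨ (T ∨ x2))) ∨ ¬(x2 ∨ (T ∨ x0))
  step 2: (x0 ∧ (¬x2 ∨ (T ∨ x2))) ∨ ¬(x2 ∨ (T ∨ x0))
  step 3: (x0 ∧ (¬x2 ∨ T)) ∨ ¬(x2 ∨ (T ∨ x0))
  step 4: (x0 ∧ T) ∨ ¬(x2 ∨ (T ∨ x0))
  step 5: x0 ∨ ¬(x2 ∨ (T ∨ x0))

Answer: after 5 steps: x0 ∨ ¬(x2 ∨ (T ∨ x0))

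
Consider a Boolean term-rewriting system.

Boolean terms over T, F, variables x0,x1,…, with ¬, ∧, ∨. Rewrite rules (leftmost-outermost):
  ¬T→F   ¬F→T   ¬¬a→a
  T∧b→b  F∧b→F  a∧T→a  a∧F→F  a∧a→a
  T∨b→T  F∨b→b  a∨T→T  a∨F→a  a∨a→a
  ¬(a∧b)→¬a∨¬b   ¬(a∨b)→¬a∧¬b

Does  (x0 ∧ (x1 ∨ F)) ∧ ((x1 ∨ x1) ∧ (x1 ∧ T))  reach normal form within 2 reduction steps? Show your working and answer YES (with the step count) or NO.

Answer: NO — after 2 steps the term is (x0 ∧ x1) ∧ (x1 ∧ (x1 ∧ T)), not yet normal

Reduction:
  start: (x0 ∧ (x1 ∨ F)) ∧ ((x1 ∨ x1) ∧ (x1 ∧ T))
  →1  (x0 ∧ x1) ∧ ((x1 ∨ x1) ∧ (x1 ∧ T))
  →2  (x0 ∧ x1) ∧ (x1 ∧ (x1 ∧ T))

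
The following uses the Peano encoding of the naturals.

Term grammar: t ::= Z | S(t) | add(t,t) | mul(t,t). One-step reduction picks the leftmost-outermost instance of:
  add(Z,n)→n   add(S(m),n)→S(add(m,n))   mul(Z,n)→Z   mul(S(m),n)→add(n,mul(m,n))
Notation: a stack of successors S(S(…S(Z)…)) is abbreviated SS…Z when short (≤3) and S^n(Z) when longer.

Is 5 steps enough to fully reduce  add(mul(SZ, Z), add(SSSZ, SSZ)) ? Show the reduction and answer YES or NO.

  start: add(mul(SZ, Z), add(SSSZ, SSZ))
  →1  add(add(Z, mul(Z, Z)), add(SSSZ, SSZ))
  →2  add(mul(Z, Z), add(SSSZ, SSZ))
  →3  add(Z, add(SSSZ, SSZ))
  →4  add(SSSZ, SSZ)
  →5  S(add(SSZ, SSZ))

Answer: NO — after 5 steps the term is S(add(SSZ, SSZ)), not yet normal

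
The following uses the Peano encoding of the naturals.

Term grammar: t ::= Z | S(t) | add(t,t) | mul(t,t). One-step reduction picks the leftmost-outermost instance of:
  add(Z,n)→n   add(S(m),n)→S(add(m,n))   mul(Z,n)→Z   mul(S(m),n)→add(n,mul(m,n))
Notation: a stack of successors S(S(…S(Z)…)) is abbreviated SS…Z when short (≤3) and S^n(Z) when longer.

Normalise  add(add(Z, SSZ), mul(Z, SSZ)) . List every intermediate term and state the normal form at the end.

  start: add(add(Z, SSZ), mul(Z, SSZ))
  step 1: add(SSZ, mul(Z, SSZ))
  step 2: S(add(SZ, mul(Z, SSZ)))
  step 3: S(S(add(Z, mul(Z, SSZ))))
  step 4: S(S(mul(Z, SSZ)))
  step 5: SSZ

Answer: normal form = SSZ  (in 5 steps)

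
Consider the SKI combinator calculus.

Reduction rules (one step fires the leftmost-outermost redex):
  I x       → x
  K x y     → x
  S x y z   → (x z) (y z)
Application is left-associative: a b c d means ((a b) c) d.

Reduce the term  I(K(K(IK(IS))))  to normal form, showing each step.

  start: I(K(K(IK(IS))))
  →1  K(K(IK(IS)))
  →2  K(K(K(IS)))
  →3  K(K(KS))

Answer: normal form = K(K(KS))  (in 3 steps)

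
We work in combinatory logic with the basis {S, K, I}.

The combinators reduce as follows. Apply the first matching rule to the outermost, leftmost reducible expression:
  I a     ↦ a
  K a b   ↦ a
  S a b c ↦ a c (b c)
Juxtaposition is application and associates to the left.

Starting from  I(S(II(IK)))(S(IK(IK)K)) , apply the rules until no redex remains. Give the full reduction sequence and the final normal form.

Answer: normal form = SK(SK)  (in 7 steps)

Derivation:
  start: I(S(II(IK)))(S(IK(IK)K))
  →1  S(II(IK))(S(IK(IK)K))
  →2  S(I(IK))(S(IK(IK)K))
  →3  S(IK)(S(IK(IK)K))
  →4  SK(S(IK(IK)K))
  →5  SK(S(K(IK)K))
  →6  SK(S(IK))
  →7  SK(SK)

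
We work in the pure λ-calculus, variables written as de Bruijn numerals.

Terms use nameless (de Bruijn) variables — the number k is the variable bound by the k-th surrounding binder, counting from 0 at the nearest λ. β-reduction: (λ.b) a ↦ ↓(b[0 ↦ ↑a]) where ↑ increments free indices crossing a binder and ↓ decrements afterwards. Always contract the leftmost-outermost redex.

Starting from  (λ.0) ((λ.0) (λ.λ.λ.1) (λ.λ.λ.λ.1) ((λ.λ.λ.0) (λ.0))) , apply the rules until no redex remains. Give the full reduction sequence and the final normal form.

  start: (λ.0) ((λ.0) (λ.λ.λ.1) (λ.λ.λ.λ.1) ((λ.λ.λ.0) (λ.0)))
  [1] (λ.0) (λ.λ.λ.1) (λ.λ.λ.λ.1) ((λ.λ.λ.0) (λ.0))
  [2] (λ.λ.λ.1) (λ.λ.λ.λ.1) ((λ.λ.λ.0) (λ.0))
  [3] (λ.λ.1) ((λ.λ.λ.0) (λ.0))
  [4] λ.(λ.λ.λ.0) (λ.0)
  [5] λ.λ.λ.0

Answer: normal form = λ.λ.λ.0  (in 5 steps)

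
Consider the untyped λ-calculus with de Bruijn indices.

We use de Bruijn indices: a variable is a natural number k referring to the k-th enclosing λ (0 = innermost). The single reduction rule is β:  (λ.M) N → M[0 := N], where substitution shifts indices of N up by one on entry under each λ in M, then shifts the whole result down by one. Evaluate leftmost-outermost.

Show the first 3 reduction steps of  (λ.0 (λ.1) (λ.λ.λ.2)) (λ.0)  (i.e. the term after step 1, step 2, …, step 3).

  start: (λ.0 (λ.1) (λ.λ.λ.2)) (λ.0)
  step 1: (λ.0) (λ.λ.0) (λ.λ.λ.2)
  step 2: (λ.λ.0) (λ.λ.λ.2)
  step 3: λ.0

Answer: after 3 steps: λ.0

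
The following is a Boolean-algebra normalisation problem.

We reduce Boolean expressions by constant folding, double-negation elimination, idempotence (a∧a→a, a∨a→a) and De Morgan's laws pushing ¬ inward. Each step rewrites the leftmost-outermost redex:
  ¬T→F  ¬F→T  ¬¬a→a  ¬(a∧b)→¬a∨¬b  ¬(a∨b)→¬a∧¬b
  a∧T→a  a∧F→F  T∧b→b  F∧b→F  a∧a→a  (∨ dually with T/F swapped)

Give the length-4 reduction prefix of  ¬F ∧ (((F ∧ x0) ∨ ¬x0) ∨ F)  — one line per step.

  start: ¬F ∧ (((F ∧ x0) ∨ ¬x0) ∨ F)
  →1  T ∧ (((F ∧ x0) ∨ ¬x0) ∨ F)
  →2  ((F ∧ x0) ∨ ¬x0) ∨ F
  →3  (F ∧ x0) ∨ ¬x0
  →4  F ∨ ¬x0

Answer: after 4 steps: F ∨ ¬x0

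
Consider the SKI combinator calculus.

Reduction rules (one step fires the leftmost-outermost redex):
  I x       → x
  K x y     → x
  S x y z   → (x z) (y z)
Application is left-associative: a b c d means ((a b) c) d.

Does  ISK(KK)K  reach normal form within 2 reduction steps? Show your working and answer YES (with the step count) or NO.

Answer: NO — after 2 steps the term is KK(KKK), not yet normal

Working:
  start: ISK(KK)K
  step 1: SK(KK)K
  step 2: KK(KKK)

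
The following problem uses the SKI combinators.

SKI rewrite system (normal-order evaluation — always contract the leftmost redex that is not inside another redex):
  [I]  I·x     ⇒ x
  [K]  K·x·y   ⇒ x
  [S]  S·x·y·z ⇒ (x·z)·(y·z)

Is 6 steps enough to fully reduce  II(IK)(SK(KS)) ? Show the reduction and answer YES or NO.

Answer: YES — reaches normal form K(SK(KS)) in 3 ≤ 6 steps

Derivation:
  start: II(IK)(SK(KS))
  step 1: I(IK)(SK(KS))
  step 2: IK(SK(KS))
  step 3: K(SK(KS))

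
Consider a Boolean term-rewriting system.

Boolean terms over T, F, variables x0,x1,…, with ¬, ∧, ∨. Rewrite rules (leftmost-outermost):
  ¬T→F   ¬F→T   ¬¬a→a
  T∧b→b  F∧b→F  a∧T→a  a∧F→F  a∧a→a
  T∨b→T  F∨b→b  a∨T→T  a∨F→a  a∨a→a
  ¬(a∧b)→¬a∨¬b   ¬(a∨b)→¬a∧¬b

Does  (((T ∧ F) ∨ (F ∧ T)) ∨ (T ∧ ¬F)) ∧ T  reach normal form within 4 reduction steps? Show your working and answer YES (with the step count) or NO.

Answer: NO — after 4 steps the term is F ∨ (T ∧ ¬F), not yet normal

Derivation:
  start: (((T ∧ F) ∨ (F ∧ T)) ∨ (T ∧ ¬F)) ∧ T
  [1] ((T ∧ F) ∨ (F ∧ T)) ∨ (T ∧ ¬F)
  [2] (F ∨ (F ∧ T)) ∨ (T ∧ ¬F)
  [3] (F ∧ T) ∨ (T ∧ ¬F)
  [4] F ∨ (T ∧ ¬F)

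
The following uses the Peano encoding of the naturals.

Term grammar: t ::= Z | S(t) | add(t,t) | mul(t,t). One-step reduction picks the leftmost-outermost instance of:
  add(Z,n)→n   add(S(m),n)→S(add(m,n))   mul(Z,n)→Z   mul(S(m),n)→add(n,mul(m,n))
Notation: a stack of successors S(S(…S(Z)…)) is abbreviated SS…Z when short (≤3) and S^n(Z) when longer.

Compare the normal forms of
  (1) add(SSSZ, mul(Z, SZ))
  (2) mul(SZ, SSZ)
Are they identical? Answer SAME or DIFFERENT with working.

Answer: DIFFERENT — A ⇓ SSSZ, B ⇓ SSZ

Derivation:
Term A:
  start: add(SSSZ, mul(Z, SZ))
  →1  S(add(SSZ, mul(Z, SZ)))
  →2  S(S(add(SZ, mul(Z, SZ))))
  →3  S(S(S(add(Z, mul(Z, SZ)))))
  →4  S(S(S(mul(Z, SZ))))
  →5  SSSZ

Term B:
  start: mul(SZ, SSZ)
  →1  add(SSZ, mul(Z, SSZ))
  →2  S(add(SZ, mul(Z, SSZ)))
  →3  S(S(add(Z, mul(Z, SSZ))))
  →4  S(S(mul(Z, SSZ)))
  →5  SSZ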